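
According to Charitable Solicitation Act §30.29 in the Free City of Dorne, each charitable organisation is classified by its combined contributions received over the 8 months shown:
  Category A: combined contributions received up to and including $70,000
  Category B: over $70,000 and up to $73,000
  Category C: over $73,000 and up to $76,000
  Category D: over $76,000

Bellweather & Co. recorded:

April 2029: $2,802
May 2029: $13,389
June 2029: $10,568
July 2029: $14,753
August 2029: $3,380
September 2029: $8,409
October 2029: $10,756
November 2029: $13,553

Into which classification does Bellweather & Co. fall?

Category D

Combined contributions received: $2,802 + $13,389 + $10,568 + $14,753 + $3,380 + $8,409 + $10,756 + $13,553 = $77,610.
$77,610 > $76,000, so Category D applies.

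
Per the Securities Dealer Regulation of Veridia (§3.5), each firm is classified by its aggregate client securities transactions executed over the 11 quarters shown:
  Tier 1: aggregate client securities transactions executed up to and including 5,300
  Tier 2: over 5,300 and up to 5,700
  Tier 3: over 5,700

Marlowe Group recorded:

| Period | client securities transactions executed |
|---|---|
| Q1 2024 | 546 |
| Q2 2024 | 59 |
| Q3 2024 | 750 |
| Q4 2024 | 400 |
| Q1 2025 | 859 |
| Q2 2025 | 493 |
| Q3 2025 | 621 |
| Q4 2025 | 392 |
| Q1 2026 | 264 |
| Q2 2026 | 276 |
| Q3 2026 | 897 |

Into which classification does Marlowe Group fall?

Aggregate client securities transactions executed: 546 + 59 + 750 + 400 + 859 + 493 + 621 + 392 + 264 + 276 + 897 = 5,557.
5,300 < 5,557 ≤ 5,700, so Tier 2 applies.

Tier 2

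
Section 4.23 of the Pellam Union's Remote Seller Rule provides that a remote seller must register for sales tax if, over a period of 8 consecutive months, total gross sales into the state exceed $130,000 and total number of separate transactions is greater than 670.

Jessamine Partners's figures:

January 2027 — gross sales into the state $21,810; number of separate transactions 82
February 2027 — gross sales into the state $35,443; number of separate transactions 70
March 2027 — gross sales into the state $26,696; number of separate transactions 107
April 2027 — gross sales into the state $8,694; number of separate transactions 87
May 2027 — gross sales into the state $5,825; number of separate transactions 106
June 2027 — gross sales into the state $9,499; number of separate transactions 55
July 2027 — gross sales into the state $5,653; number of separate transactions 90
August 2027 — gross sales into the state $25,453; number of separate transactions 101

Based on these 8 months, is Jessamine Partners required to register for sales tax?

Total gross sales into the state: $21,810 + $35,443 + $26,696 + $8,694 + $5,825 + $9,499 + $5,653 + $25,453 = $139,073 (> $130,000).
Total number of separate transactions: 82 + 70 + 107 + 87 + 106 + 55 + 90 + 101 = 698 (> 670).
The test is 'and': both thresholds are exceeded.

Yes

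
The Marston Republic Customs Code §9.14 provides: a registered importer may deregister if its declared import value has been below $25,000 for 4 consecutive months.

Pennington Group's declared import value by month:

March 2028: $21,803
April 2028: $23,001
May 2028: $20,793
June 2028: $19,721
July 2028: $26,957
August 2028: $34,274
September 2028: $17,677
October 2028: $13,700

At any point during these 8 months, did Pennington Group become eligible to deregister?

Yes

Months below $25,000: March 2028, April 2028, May 2028, June 2028, September 2028, October 2028.
Longest run of consecutive months below the threshold: 4.
4 ≥ 4, so Pennington Group became eligible.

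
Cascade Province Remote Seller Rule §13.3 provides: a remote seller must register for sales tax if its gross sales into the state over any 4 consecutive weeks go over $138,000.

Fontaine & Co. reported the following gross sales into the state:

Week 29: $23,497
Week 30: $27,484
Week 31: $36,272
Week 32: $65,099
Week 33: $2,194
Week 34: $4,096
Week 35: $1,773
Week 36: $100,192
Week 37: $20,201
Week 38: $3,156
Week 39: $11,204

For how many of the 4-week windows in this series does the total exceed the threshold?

Week 29–Week 32: $23,497 + $27,484 + $36,272 + $65,099 = $152,352 (over)
Week 30–Week 33: $27,484 + $36,272 + $65,099 + $2,194 = $131,049 (under)
Week 31–Week 34: $36,272 + $65,099 + $2,194 + $4,096 = $107,661 (under)
Week 32–Week 35: $65,099 + $2,194 + $4,096 + $1,773 = $73,162 (under)
Week 33–Week 36: $2,194 + $4,096 + $1,773 + $100,192 = $108,255 (under)
Week 34–Week 37: $4,096 + $1,773 + $100,192 + $20,201 = $126,262 (under)
Week 35–Week 38: $1,773 + $100,192 + $20,201 + $3,156 = $125,322 (under)
Week 36–Week 39: $100,192 + $20,201 + $3,156 + $11,204 = $134,753 (under)
1 window exceeds the threshold.

1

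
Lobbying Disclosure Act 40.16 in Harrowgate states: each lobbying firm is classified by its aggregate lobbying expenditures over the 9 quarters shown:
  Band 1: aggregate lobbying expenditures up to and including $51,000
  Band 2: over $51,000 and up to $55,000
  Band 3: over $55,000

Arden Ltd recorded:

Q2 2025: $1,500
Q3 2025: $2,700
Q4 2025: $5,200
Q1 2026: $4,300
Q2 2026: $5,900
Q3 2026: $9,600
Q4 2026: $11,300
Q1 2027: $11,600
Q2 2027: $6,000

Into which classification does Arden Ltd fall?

Aggregate lobbying expenditures: $1,500 + $2,700 + $5,200 + $4,300 + $5,900 + $9,600 + $11,300 + $11,600 + $6,000 = $58,100.
$58,100 > $55,000, so Band 3 applies.

Band 3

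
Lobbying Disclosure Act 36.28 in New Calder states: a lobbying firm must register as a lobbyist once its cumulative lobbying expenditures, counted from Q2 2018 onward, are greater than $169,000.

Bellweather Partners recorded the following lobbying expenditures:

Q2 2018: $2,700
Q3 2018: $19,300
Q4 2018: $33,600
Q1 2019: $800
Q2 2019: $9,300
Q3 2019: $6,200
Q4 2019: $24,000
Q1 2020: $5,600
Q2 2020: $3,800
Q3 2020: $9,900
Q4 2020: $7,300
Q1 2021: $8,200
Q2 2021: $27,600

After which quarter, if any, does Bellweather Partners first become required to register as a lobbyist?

Not triggered

Through Q2 2018: $2,700
Through Q3 2018: $22,000
Through Q4 2018: $55,600
Through Q1 2019: $56,400
Through Q2 2019: $65,700
Through Q3 2019: $71,900
Through Q4 2019: $95,900
Through Q1 2020: $101,500
Through Q2 2020: $105,300
Through Q3 2020: $115,200
Through Q4 2020: $122,500
Through Q1 2021: $130,700
Through Q2 2021: $158,300
Final cumulative total $158,300 ≤ $169,000; the threshold is never exceeded.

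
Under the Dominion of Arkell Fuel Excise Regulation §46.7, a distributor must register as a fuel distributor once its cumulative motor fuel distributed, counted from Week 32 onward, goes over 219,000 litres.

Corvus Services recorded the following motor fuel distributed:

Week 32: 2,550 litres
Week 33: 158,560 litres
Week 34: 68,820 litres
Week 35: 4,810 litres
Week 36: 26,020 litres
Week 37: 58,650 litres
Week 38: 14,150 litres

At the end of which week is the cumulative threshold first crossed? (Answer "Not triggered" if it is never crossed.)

Week 34

Through Week 32: 2,550 litres
Through Week 33: 161,110 litres
Through Week 34: 229,930 litres ← exceeds threshold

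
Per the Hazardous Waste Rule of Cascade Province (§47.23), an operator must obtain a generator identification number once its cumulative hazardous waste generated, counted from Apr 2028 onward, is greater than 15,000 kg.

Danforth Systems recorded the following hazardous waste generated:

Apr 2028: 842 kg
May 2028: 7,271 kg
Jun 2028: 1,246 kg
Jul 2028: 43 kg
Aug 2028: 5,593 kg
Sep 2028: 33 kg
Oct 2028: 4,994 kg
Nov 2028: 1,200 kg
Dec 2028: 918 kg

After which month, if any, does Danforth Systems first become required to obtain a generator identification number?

Through Apr 2028: 842 kg
Through May 2028: 8,113 kg
Through Jun 2028: 9,359 kg
Through Jul 2028: 9,402 kg
Through Aug 2028: 14,995 kg
Through Sep 2028: 15,028 kg ← exceeds threshold

Sep 2028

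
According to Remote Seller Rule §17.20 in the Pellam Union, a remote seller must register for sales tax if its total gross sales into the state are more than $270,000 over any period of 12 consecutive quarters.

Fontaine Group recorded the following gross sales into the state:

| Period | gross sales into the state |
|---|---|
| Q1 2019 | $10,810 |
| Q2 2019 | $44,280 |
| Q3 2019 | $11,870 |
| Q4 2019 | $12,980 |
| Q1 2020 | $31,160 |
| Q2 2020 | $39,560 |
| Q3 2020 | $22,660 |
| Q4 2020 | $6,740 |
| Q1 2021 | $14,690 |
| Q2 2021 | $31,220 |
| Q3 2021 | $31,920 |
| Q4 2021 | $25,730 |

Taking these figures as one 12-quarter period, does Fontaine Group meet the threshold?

Total gross sales into the state: $10,810 + $44,280 + $11,870 + $12,980 + $31,160 + $39,560 + $22,660 + $6,740 + $14,690 + $31,220 + $31,920 + $25,730 = $283,620.
$283,620 > $270,000, so the threshold is exceeded.

Yes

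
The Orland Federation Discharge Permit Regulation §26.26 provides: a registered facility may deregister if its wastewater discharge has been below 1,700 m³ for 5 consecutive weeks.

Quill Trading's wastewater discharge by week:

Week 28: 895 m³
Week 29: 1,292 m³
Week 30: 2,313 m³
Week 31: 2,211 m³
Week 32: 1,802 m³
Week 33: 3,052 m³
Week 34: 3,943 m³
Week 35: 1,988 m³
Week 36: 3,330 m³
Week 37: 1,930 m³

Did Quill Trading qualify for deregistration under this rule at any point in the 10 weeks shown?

Weeks below 1,700 m³: Week 28, Week 29.
Longest run of consecutive weeks below the threshold: 2.
2 < 5, so Quill Trading never became eligible.

No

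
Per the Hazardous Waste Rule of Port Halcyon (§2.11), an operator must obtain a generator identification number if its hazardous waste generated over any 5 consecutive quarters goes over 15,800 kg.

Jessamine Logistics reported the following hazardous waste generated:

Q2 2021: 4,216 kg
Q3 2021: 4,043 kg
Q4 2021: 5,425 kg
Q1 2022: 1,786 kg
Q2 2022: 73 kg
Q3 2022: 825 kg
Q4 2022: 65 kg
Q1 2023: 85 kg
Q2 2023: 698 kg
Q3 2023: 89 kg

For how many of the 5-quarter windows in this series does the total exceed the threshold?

Q2 2021–Q2 2022: 4,216 kg + 4,043 kg + 5,425 kg + 1,786 kg + 73 kg = 15,543 kg (under)
Q3 2021–Q3 2022: 4,043 kg + 5,425 kg + 1,786 kg + 73 kg + 825 kg = 12,152 kg (under)
Q4 2021–Q4 2022: 5,425 kg + 1,786 kg + 73 kg + 825 kg + 65 kg = 8,174 kg (under)
Q1 2022–Q1 2023: 1,786 kg + 73 kg + 825 kg + 65 kg + 85 kg = 2,834 kg (under)
Q2 2022–Q2 2023: 73 kg + 825 kg + 65 kg + 85 kg + 698 kg = 1,746 kg (under)
Q3 2022–Q3 2023: 825 kg + 65 kg + 85 kg + 698 kg + 89 kg = 1,762 kg (under)
0 windows exceed the threshold.

0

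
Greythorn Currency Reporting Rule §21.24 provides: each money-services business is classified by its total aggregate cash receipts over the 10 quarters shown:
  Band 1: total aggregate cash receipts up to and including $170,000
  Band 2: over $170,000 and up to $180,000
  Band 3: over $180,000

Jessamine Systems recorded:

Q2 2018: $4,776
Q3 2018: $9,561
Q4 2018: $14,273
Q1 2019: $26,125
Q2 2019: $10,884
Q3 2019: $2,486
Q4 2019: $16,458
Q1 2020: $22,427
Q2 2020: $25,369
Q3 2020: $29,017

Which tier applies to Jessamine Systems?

Band 1

Total aggregate cash receipts: $4,776 + $9,561 + $14,273 + $26,125 + $10,884 + $2,486 + $16,458 + $22,427 + $25,369 + $29,017 = $161,376.
$161,376 ≤ $170,000, so Band 1 applies.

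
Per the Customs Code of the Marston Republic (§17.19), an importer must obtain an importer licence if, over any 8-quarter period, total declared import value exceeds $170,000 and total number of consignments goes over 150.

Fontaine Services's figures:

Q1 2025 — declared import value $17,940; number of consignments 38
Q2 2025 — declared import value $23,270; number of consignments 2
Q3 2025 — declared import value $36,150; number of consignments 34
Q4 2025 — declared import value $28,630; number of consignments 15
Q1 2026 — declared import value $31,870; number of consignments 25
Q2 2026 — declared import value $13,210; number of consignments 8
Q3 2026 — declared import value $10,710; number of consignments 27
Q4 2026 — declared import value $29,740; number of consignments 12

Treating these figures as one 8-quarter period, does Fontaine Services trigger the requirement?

Yes

Total declared import value: $17,940 + $23,270 + $36,150 + $28,630 + $31,870 + $13,210 + $10,710 + $29,740 = $191,520 (> $170,000).
Total number of consignments: 38 + 2 + 34 + 15 + 25 + 8 + 27 + 12 = 161 (> 150).
The test is 'and': both thresholds are exceeded.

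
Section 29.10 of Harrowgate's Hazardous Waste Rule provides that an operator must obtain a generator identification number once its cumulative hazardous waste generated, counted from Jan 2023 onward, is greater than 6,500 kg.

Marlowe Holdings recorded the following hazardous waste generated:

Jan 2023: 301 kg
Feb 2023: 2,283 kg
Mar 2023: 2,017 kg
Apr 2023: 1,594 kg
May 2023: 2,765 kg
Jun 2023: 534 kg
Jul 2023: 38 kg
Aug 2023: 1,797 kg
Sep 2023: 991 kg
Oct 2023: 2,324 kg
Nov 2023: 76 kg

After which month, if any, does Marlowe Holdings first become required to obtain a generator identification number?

May 2023

Through Jan 2023: 301 kg
Through Feb 2023: 2,584 kg
Through Mar 2023: 4,601 kg
Through Apr 2023: 6,195 kg
Through May 2023: 8,960 kg ← exceeds threshold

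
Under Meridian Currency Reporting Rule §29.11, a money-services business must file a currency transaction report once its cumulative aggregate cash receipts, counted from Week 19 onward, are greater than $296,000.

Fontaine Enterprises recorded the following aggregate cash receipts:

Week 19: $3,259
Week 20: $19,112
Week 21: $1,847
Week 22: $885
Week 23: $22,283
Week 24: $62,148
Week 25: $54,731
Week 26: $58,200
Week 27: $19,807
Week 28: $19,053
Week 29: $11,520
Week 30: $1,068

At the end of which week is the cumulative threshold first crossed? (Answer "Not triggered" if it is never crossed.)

Through Week 19: $3,259
Through Week 20: $22,371
Through Week 21: $24,218
Through Week 22: $25,103
Through Week 23: $47,386
Through Week 24: $109,534
Through Week 25: $164,265
Through Week 26: $222,465
Through Week 27: $242,272
Through Week 28: $261,325
Through Week 29: $272,845
Through Week 30: $273,913
Final cumulative total $273,913 ≤ $296,000; the threshold is never exceeded.

Not triggered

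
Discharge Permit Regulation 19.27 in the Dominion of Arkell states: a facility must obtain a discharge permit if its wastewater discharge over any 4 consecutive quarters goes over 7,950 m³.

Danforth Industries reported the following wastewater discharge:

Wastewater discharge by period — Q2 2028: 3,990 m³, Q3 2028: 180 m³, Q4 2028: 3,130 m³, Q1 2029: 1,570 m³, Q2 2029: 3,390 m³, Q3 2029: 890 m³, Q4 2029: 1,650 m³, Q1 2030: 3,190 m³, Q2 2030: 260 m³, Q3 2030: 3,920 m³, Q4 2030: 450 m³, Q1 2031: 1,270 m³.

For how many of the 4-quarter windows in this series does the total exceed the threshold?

Q2 2028–Q1 2029: 3,990 m³ + 180 m³ + 3,130 m³ + 1,570 m³ = 8,870 m³ (over)
Q3 2028–Q2 2029: 180 m³ + 3,130 m³ + 1,570 m³ + 3,390 m³ = 8,270 m³ (over)
Q4 2028–Q3 2029: 3,130 m³ + 1,570 m³ + 3,390 m³ + 890 m³ = 8,980 m³ (over)
Q1 2029–Q4 2029: 1,570 m³ + 3,390 m³ + 890 m³ + 1,650 m³ = 7,500 m³ (under)
Q2 2029–Q1 2030: 3,390 m³ + 890 m³ + 1,650 m³ + 3,190 m³ = 9,120 m³ (over)
Q3 2029–Q2 2030: 890 m³ + 1,650 m³ + 3,190 m³ + 260 m³ = 5,990 m³ (under)
Q4 2029–Q3 2030: 1,650 m³ + 3,190 m³ + 260 m³ + 3,920 m³ = 9,020 m³ (over)
Q1 2030–Q4 2030: 3,190 m³ + 260 m³ + 3,920 m³ + 450 m³ = 7,820 m³ (under)
Q2 2030–Q1 2031: 260 m³ + 3,920 m³ + 450 m³ + 1,270 m³ = 5,900 m³ (under)
5 windows exceed the threshold.

5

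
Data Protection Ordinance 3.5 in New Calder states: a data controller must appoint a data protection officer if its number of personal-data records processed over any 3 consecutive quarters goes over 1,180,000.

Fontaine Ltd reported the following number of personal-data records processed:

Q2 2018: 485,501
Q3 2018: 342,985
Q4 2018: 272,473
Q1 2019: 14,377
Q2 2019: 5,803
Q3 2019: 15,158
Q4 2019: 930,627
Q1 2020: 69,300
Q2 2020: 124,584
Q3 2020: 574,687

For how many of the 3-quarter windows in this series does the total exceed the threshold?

Q2 2018–Q4 2018: 485,501 + 342,985 + 272,473 = 1,100,959 (under)
Q3 2018–Q1 2019: 342,985 + 272,473 + 14,377 = 629,835 (under)
Q4 2018–Q2 2019: 272,473 + 14,377 + 5,803 = 292,653 (under)
Q1 2019–Q3 2019: 14,377 + 5,803 + 15,158 = 35,338 (under)
Q2 2019–Q4 2019: 5,803 + 15,158 + 930,627 = 951,588 (under)
Q3 2019–Q1 2020: 15,158 + 930,627 + 69,300 = 1,015,085 (under)
Q4 2019–Q2 2020: 930,627 + 69,300 + 124,584 = 1,124,511 (under)
Q1 2020–Q3 2020: 69,300 + 124,584 + 574,687 = 768,571 (under)
0 windows exceed the threshold.

0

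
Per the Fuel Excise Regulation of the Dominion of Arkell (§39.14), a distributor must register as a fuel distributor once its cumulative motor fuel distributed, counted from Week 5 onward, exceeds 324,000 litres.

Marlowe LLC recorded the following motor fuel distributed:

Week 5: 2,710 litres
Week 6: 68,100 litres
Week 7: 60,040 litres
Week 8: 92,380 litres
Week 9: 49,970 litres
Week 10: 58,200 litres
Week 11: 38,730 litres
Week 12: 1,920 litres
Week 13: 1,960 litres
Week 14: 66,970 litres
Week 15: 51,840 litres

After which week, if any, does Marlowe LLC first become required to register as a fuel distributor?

Through Week 5: 2,710 litres
Through Week 6: 70,810 litres
Through Week 7: 130,850 litres
Through Week 8: 223,230 litres
Through Week 9: 273,200 litres
Through Week 10: 331,400 litres ← exceeds threshold

Week 10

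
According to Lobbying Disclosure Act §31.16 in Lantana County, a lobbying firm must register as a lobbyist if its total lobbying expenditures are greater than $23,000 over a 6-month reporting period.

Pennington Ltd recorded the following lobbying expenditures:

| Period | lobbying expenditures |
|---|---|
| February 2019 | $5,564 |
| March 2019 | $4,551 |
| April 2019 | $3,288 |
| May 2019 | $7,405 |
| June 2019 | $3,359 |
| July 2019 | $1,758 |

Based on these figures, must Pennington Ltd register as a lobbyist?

Yes

Total lobbying expenditures: $5,564 + $4,551 + $3,288 + $7,405 + $3,359 + $1,758 = $25,925.
$25,925 > $23,000, so the threshold is exceeded.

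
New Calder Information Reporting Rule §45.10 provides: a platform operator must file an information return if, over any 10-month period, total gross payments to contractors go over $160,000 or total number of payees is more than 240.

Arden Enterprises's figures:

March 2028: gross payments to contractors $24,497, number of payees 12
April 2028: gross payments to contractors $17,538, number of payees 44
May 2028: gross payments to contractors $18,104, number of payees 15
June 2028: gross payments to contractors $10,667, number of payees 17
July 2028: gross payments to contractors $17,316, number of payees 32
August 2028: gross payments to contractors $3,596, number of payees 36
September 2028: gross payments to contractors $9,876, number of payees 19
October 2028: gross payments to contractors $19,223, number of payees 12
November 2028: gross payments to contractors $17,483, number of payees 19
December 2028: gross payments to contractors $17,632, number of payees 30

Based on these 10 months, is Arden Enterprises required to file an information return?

Total gross payments to contractors: $24,497 + $17,538 + $18,104 + $10,667 + $17,316 + $3,596 + $9,876 + $19,223 + $17,483 + $17,632 = $155,932 (≤ $160,000).
Total number of payees: 12 + 44 + 15 + 17 + 32 + 36 + 19 + 12 + 19 + 30 = 236 (≤ 240).
The test is 'or': neither threshold is exceeded.

No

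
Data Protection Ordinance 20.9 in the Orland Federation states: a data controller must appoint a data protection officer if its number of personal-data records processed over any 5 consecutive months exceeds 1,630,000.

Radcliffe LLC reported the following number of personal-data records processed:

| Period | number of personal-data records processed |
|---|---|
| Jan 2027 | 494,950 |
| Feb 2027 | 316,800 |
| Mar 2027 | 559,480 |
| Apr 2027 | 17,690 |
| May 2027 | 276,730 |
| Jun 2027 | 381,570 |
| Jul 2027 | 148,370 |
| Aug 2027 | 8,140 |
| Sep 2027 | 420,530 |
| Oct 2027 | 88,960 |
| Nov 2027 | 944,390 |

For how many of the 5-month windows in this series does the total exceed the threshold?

Jan 2027–May 2027: 494,950 + 316,800 + 559,480 + 17,690 + 276,730 = 1,665,650 (over)
Feb 2027–Jun 2027: 316,800 + 559,480 + 17,690 + 276,730 + 381,570 = 1,552,270 (under)
Mar 2027–Jul 2027: 559,480 + 17,690 + 276,730 + 381,570 + 148,370 = 1,383,840 (under)
Apr 2027–Aug 2027: 17,690 + 276,730 + 381,570 + 148,370 + 8,140 = 832,500 (under)
May 2027–Sep 2027: 276,730 + 381,570 + 148,370 + 8,140 + 420,530 = 1,235,340 (under)
Jun 2027–Oct 2027: 381,570 + 148,370 + 8,140 + 420,530 + 88,960 = 1,047,570 (under)
Jul 2027–Nov 2027: 148,370 + 8,140 + 420,530 + 88,960 + 944,390 = 1,610,390 (under)
1 window exceeds the threshold.

1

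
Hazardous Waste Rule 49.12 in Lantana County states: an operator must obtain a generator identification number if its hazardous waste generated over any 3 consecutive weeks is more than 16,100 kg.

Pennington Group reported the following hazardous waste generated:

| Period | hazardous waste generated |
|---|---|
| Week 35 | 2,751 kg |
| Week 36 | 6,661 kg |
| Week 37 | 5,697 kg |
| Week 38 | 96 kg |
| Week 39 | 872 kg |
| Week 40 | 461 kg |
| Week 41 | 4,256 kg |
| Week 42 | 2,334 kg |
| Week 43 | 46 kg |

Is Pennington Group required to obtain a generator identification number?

Week 35–Week 37: 2,751 kg + 6,661 kg + 5,697 kg = 15,109 kg (under)
Week 36–Week 38: 6,661 kg + 5,697 kg + 96 kg = 12,454 kg (under)
Week 37–Week 39: 5,697 kg + 96 kg + 872 kg = 6,665 kg (under)
Week 38–Week 40: 96 kg + 872 kg + 461 kg = 1,429 kg (under)
Week 39–Week 41: 872 kg + 461 kg + 4,256 kg = 5,589 kg (under)
Week 40–Week 42: 461 kg + 4,256 kg + 2,334 kg = 7,051 kg (under)
Week 41–Week 43: 4,256 kg + 2,334 kg + 46 kg = 6,636 kg (under)
No window exceeds 16,100 kg.

No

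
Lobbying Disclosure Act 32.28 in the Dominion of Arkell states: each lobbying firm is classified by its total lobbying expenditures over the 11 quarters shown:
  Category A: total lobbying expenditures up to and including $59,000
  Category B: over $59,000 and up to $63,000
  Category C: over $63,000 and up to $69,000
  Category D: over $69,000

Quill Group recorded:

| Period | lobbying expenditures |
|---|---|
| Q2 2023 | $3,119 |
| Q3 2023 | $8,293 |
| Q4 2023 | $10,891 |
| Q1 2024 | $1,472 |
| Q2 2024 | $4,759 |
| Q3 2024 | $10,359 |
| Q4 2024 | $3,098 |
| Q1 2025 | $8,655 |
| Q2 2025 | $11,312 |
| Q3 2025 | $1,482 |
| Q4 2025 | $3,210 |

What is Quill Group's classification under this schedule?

Category C

Total lobbying expenditures: $3,119 + $8,293 + $10,891 + $1,472 + $4,759 + $10,359 + $3,098 + $8,655 + $11,312 + $1,482 + $3,210 = $66,650.
$63,000 < $66,650 ≤ $69,000, so Category C applies.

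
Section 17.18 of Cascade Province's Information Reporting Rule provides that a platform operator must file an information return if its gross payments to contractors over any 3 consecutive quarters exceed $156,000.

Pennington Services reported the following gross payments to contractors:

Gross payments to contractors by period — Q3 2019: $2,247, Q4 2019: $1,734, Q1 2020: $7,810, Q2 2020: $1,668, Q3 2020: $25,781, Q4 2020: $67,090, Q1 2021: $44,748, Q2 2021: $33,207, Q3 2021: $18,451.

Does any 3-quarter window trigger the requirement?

No

Q3 2019–Q1 2020: $2,247 + $1,734 + $7,810 = $11,791 (under)
Q4 2019–Q2 2020: $1,734 + $7,810 + $1,668 = $11,212 (under)
Q1 2020–Q3 2020: $7,810 + $1,668 + $25,781 = $35,259 (under)
Q2 2020–Q4 2020: $1,668 + $25,781 + $67,090 = $94,539 (under)
Q3 2020–Q1 2021: $25,781 + $67,090 + $44,748 = $137,619 (under)
Q4 2020–Q2 2021: $67,090 + $44,748 + $33,207 = $145,045 (under)
Q1 2021–Q3 2021: $44,748 + $33,207 + $18,451 = $96,406 (under)
No window exceeds $156,000.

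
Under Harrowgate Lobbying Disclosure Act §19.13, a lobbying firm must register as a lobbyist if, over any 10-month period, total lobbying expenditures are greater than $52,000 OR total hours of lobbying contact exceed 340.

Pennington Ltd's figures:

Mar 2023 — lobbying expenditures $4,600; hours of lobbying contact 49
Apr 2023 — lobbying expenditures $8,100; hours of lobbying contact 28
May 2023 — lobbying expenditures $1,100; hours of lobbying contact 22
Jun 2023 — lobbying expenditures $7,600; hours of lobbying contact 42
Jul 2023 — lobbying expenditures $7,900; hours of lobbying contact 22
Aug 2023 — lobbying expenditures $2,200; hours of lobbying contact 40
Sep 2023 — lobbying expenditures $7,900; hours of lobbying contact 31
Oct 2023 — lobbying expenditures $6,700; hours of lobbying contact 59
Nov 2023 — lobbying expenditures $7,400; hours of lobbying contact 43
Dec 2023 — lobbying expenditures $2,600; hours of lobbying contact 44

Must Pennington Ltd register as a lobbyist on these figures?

Yes

Total lobbying expenditures: $4,600 + $8,100 + $1,100 + $7,600 + $7,900 + $2,200 + $7,900 + $6,700 + $7,400 + $2,600 = $56,100 (> $52,000).
Total hours of lobbying contact: 49 + 28 + 22 + 42 + 22 + 40 + 31 + 59 + 43 + 44 = 380 (> 340).
The test is 'or': at least one threshold is exceeded.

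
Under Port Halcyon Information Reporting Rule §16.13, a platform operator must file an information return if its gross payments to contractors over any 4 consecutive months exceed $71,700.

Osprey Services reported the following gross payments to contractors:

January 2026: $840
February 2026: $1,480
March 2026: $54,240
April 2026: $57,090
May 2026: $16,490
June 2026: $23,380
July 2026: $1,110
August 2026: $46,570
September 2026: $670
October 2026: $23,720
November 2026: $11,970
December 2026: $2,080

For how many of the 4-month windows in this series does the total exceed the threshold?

8

January 2026–April 2026: $840 + $1,480 + $54,240 + $57,090 = $113,650 (over)
February 2026–May 2026: $1,480 + $54,240 + $57,090 + $16,490 = $129,300 (over)
March 2026–June 2026: $54,240 + $57,090 + $16,490 + $23,380 = $151,200 (over)
April 2026–July 2026: $57,090 + $16,490 + $23,380 + $1,110 = $98,070 (over)
May 2026–August 2026: $16,490 + $23,380 + $1,110 + $46,570 = $87,550 (over)
June 2026–September 2026: $23,380 + $1,110 + $46,570 + $670 = $71,730 (over)
July 2026–October 2026: $1,110 + $46,570 + $670 + $23,720 = $72,070 (over)
August 2026–November 2026: $46,570 + $670 + $23,720 + $11,970 = $82,930 (over)
September 2026–December 2026: $670 + $23,720 + $11,970 + $2,080 = $38,440 (under)
8 windows exceed the threshold.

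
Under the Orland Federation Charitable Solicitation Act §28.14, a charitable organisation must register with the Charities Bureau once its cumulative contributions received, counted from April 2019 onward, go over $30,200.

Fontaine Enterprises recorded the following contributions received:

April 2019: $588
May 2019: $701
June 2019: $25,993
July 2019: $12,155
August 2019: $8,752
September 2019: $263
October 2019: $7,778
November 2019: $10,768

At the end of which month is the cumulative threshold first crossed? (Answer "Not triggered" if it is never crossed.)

Through April 2019: $588
Through May 2019: $1,289
Through June 2019: $27,282
Through July 2019: $39,437 ← exceeds threshold

July 2019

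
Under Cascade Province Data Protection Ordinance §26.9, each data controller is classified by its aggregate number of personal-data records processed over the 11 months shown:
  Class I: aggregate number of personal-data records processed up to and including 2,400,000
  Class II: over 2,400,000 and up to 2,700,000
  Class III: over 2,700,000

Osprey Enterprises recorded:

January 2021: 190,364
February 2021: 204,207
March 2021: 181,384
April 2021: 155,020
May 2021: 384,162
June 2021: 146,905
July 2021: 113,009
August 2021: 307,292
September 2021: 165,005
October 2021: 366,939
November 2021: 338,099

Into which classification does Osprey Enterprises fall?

Aggregate number of personal-data records processed: 190,364 + 204,207 + 181,384 + 155,020 + 384,162 + 146,905 + 113,009 + 307,292 + 165,005 + 366,939 + 338,099 = 2,552,386.
2,400,000 < 2,552,386 ≤ 2,700,000, so Class II applies.

Class II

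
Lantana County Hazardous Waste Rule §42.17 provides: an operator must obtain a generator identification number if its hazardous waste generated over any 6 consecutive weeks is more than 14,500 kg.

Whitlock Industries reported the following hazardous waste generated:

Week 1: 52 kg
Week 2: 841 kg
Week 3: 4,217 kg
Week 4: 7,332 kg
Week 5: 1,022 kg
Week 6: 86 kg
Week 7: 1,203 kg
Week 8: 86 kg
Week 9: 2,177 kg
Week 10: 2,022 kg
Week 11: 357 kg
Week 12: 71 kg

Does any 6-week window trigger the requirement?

Yes

Week 1–Week 6: 52 kg + 841 kg + 4,217 kg + 7,332 kg + 1,022 kg + 86 kg = 13,550 kg (under)
Week 2–Week 7: 841 kg + 4,217 kg + 7,332 kg + 1,022 kg + 86 kg + 1,203 kg = 14,701 kg (over)
Week 3–Week 8: 4,217 kg + 7,332 kg + 1,022 kg + 86 kg + 1,203 kg + 86 kg = 13,946 kg (under)
Week 4–Week 9: 7,332 kg + 1,022 kg + 86 kg + 1,203 kg + 86 kg + 2,177 kg = 11,906 kg (under)
Week 5–Week 10: 1,022 kg + 86 kg + 1,203 kg + 86 kg + 2,177 kg + 2,022 kg = 6,596 kg (under)
Week 6–Week 11: 86 kg + 1,203 kg + 86 kg + 2,177 kg + 2,022 kg + 357 kg = 5,931 kg (under)
Week 7–Week 12: 1,203 kg + 86 kg + 2,177 kg + 2,022 kg + 357 kg + 71 kg = 5,916 kg (under)
At least one window exceeds 14,500 kg.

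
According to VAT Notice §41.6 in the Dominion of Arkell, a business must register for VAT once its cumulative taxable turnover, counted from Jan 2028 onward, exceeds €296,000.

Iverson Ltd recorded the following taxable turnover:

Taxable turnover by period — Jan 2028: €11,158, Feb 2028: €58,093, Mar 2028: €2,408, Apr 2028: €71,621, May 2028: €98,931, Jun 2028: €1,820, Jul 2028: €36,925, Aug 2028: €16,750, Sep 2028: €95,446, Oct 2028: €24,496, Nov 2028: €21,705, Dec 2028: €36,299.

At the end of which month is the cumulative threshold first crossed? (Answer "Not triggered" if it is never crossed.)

Aug 2028

Through Jan 2028: €11,158
Through Feb 2028: €69,251
Through Mar 2028: €71,659
Through Apr 2028: €143,280
Through May 2028: €242,211
Through Jun 2028: €244,031
Through Jul 2028: €280,956
Through Aug 2028: €297,706 ← exceeds threshold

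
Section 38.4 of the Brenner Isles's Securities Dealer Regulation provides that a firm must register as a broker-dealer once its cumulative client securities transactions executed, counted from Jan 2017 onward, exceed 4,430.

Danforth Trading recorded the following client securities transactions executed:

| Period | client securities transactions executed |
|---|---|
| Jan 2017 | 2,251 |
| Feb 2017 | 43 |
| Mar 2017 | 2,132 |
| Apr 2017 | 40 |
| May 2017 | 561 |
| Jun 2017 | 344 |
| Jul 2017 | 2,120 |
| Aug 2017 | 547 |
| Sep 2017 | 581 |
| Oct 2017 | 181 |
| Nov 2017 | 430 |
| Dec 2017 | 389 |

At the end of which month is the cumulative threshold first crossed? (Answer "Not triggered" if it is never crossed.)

Through Jan 2017: 2,251
Through Feb 2017: 2,294
Through Mar 2017: 4,426
Through Apr 2017: 4,466 ← exceeds threshold

Apr 2017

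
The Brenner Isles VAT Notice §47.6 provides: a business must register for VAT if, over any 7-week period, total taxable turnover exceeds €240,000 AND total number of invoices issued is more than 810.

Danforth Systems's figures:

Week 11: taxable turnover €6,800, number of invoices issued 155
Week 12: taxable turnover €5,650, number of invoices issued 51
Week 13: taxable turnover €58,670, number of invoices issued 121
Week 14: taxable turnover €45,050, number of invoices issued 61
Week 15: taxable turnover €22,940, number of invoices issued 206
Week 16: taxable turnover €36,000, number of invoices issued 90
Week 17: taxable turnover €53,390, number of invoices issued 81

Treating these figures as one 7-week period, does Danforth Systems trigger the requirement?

No

Total taxable turnover: €6,800 + €5,650 + €58,670 + €45,050 + €22,940 + €36,000 + €53,390 = €228,500 (≤ €240,000).
Total number of invoices issued: 155 + 51 + 121 + 61 + 206 + 90 + 81 = 765 (≤ 810).
The test is 'and': the rule requires both, and at least one is not exceeded.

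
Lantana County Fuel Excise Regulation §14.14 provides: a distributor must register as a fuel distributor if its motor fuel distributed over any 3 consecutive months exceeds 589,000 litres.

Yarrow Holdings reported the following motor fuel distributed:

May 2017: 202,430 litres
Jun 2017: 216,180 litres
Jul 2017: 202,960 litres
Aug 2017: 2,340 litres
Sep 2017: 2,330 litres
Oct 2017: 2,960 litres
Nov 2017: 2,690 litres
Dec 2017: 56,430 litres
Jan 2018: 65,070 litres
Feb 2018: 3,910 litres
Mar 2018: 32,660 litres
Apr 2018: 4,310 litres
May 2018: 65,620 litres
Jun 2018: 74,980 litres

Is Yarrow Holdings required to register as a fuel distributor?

May 2017–Jul 2017: 202,430 litres + 216,180 litres + 202,960 litres = 621,570 litres (over)
Jun 2017–Aug 2017: 216,180 litres + 202,960 litres + 2,340 litres = 421,480 litres (under)
Jul 2017–Sep 2017: 202,960 litres + 2,340 litres + 2,330 litres = 207,630 litres (under)
Aug 2017–Oct 2017: 2,340 litres + 2,330 litres + 2,960 litres = 7,630 litres (under)
Sep 2017–Nov 2017: 2,330 litres + 2,960 litres + 2,690 litres = 7,980 litres (under)
Oct 2017–Dec 2017: 2,960 litres + 2,690 litres + 56,430 litres = 62,080 litres (under)
Nov 2017–Jan 2018: 2,690 litres + 56,430 litres + 65,070 litres = 124,190 litres (under)
Dec 2017–Feb 2018: 56,430 litres + 65,070 litres + 3,910 litres = 125,410 litres (under)
Jan 2018–Mar 2018: 65,070 litres + 3,910 litres + 32,660 litres = 101,640 litres (under)
Feb 2018–Apr 2018: 3,910 litres + 32,660 litres + 4,310 litres = 40,880 litres (under)
Mar 2018–May 2018: 32,660 litres + 4,310 litres + 65,620 litres = 102,590 litres (under)
Apr 2018–Jun 2018: 4,310 litres + 65,620 litres + 74,980 litres = 144,910 litres (under)
At least one window exceeds 589,000 litres.

Yes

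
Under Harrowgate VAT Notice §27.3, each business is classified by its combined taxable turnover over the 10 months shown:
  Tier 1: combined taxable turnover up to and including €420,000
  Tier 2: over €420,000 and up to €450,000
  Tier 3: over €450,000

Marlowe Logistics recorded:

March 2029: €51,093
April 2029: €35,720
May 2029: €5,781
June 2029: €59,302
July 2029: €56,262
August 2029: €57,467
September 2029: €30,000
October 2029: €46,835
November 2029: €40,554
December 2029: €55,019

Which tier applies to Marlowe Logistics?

Combined taxable turnover: €51,093 + €35,720 + €5,781 + €59,302 + €56,262 + €57,467 + €30,000 + €46,835 + €40,554 + €55,019 = €438,033.
€420,000 < €438,033 ≤ €450,000, so Tier 2 applies.

Tier 2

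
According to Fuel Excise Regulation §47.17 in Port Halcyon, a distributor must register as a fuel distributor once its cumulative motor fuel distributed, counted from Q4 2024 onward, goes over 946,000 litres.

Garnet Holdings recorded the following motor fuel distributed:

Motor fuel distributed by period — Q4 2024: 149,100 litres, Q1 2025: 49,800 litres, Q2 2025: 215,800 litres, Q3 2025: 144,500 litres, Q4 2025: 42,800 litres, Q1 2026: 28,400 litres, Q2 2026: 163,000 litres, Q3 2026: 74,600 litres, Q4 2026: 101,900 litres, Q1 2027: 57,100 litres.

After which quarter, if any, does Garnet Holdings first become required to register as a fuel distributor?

Q4 2026

Through Q4 2024: 149,100 litres
Through Q1 2025: 198,900 litres
Through Q2 2025: 414,700 litres
Through Q3 2025: 559,200 litres
Through Q4 2025: 602,000 litres
Through Q1 2026: 630,400 litres
Through Q2 2026: 793,400 litres
Through Q3 2026: 868,000 litres
Through Q4 2026: 969,900 litres ← exceeds threshold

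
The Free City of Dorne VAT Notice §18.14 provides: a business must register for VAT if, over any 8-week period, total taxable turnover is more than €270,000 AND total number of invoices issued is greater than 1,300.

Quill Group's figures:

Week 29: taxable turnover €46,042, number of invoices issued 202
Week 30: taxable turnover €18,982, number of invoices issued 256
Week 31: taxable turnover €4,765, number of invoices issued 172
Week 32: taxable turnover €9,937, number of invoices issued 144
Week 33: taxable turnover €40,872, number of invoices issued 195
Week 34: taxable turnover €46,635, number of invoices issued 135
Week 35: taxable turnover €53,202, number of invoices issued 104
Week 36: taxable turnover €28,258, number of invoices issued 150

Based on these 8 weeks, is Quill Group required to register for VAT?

No

Total taxable turnover: €46,042 + €18,982 + €4,765 + €9,937 + €40,872 + €46,635 + €53,202 + €28,258 = €248,693 (≤ €270,000).
Total number of invoices issued: 202 + 256 + 172 + 144 + 195 + 135 + 104 + 150 = 1,358 (> 1,300).
The test is 'and': the rule requires both, and at least one is not exceeded.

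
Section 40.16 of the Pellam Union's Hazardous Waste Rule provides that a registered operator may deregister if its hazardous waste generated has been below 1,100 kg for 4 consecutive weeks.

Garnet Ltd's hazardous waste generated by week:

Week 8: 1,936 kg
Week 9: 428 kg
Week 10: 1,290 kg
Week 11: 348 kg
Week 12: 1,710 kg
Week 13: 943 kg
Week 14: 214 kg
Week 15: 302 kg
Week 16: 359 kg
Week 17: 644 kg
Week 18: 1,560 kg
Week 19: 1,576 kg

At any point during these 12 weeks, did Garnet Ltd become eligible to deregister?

Yes

Weeks below 1,100 kg: Week 9, Week 11, Week 13, Week 14, Week 15, Week 16, Week 17.
Longest run of consecutive weeks below the threshold: 5.
5 ≥ 4, so Garnet Ltd became eligible.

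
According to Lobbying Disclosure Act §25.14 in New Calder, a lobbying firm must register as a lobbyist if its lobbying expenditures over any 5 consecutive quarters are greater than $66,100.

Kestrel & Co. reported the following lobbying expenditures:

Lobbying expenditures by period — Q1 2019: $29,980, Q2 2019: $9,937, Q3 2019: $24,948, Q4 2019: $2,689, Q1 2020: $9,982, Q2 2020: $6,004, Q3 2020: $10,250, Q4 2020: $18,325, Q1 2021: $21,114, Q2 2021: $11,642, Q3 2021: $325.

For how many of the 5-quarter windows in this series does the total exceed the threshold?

Q1 2019–Q1 2020: $29,980 + $9,937 + $24,948 + $2,689 + $9,982 = $77,536 (over)
Q2 2019–Q2 2020: $9,937 + $24,948 + $2,689 + $9,982 + $6,004 = $53,560 (under)
Q3 2019–Q3 2020: $24,948 + $2,689 + $9,982 + $6,004 + $10,250 = $53,873 (under)
Q4 2019–Q4 2020: $2,689 + $9,982 + $6,004 + $10,250 + $18,325 = $47,250 (under)
Q1 2020–Q1 2021: $9,982 + $6,004 + $10,250 + $18,325 + $21,114 = $65,675 (under)
Q2 2020–Q2 2021: $6,004 + $10,250 + $18,325 + $21,114 + $11,642 = $67,335 (over)
Q3 2020–Q3 2021: $10,250 + $18,325 + $21,114 + $11,642 + $325 = $61,656 (under)
2 windows exceed the threshold.

2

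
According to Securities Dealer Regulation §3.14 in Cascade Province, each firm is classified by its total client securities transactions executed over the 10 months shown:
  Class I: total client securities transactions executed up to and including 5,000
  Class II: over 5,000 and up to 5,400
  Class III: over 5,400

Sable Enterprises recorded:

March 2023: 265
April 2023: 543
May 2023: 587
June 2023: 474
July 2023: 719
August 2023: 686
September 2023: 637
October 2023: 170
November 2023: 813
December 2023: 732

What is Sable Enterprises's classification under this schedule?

Total client securities transactions executed: 265 + 543 + 587 + 474 + 719 + 686 + 637 + 170 + 813 + 732 = 5,626.
5,626 > 5,400, so Class III applies.

Class III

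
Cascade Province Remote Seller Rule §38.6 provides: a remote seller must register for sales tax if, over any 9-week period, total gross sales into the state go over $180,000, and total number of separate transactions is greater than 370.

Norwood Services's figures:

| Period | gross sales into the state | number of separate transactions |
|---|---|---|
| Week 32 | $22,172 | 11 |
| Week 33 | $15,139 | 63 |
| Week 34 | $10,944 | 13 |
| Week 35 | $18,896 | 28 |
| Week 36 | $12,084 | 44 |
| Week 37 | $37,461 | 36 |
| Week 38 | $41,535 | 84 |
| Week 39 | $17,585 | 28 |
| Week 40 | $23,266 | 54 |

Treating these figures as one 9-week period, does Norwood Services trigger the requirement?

Total gross sales into the state: $22,172 + $15,139 + $10,944 + $18,896 + $12,084 + $37,461 + $41,535 + $17,585 + $23,266 = $199,082 (> $180,000).
Total number of separate transactions: 11 + 63 + 13 + 28 + 44 + 36 + 84 + 28 + 54 = 361 (≤ 370).
The test is 'and': the rule requires both, and at least one is not exceeded.

No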